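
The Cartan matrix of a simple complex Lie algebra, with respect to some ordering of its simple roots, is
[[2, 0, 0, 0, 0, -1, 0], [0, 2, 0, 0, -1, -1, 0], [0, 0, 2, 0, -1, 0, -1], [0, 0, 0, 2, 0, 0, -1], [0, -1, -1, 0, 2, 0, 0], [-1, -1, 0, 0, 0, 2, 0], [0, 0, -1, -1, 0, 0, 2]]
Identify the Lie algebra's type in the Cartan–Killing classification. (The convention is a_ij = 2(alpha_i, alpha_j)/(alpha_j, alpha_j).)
A7

The matrix has rank 7 with 2's on the diagonal. Reading the off-diagonal entries as Dynkin edges (a single edge where a_ij = a_ji = -1; a double or triple edge where a_ij * a_ji = 2 or 3), the diagram is a chain of 7 nodes with single edges (A_7). One simple-root ordering that puts it in standard form is (alpha_1, alpha_6, alpha_2, alpha_5, alpha_3, alpha_7, alpha_4). So the algebra is type A_7, i.e. sl(8).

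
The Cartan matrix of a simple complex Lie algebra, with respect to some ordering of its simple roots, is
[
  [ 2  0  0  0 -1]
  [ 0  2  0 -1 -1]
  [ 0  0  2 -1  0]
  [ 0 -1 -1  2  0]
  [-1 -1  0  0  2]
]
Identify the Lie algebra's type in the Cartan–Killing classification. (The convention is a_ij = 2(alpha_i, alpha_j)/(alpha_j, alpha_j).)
The matrix has rank 5 with 2's on the diagonal. Reading the off-diagonal entries as Dynkin edges (a single edge where a_ij = a_ji = -1; a double or triple edge where a_ij * a_ji = 2 or 3), the diagram is a chain of 5 nodes with single edges (A_5). One simple-root ordering that puts it in standard form is (alpha_3, alpha_4, alpha_2, alpha_5, alpha_1). So the algebra is type A_5, i.e. sl(6).

A_5 (sl(6))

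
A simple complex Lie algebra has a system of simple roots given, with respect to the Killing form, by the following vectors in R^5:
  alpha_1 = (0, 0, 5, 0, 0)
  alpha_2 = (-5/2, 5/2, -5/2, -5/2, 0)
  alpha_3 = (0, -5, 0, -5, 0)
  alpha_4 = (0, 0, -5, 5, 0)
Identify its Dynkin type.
F4

Compute the Cartan integers a_ij = 2(alpha_i, alpha_j)/(alpha_j, alpha_j); the resulting 4x4 Cartan matrix is
[[2, -1, 0, -1], [-1, 2, 0, 0], [0, 0, 2, -1], [-2, 0, -1, 2]].
The roots have two lengths (squared-length ratio 2:1); the short ones are alpha_{1,2}. The associated Dynkin diagram is a chain of 4 nodes with a double edge between the middle two (F_4), so the type is F_4.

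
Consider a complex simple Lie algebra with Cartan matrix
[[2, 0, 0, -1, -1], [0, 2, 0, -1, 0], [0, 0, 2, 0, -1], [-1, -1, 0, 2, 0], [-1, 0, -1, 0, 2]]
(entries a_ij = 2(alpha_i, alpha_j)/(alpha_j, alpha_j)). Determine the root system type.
The matrix has rank 5 with 2's on the diagonal. Reading the off-diagonal entries as Dynkin edges (a single edge where a_ij = a_ji = -1; a double or triple edge where a_ij * a_ji = 2 or 3), the diagram is a chain of 5 nodes with single edges (A_5). One simple-root ordering that puts it in standard form is (alpha_3, alpha_5, alpha_1, alpha_4, alpha_2). So the algebra is type A_5, i.e. sl(6).

A_5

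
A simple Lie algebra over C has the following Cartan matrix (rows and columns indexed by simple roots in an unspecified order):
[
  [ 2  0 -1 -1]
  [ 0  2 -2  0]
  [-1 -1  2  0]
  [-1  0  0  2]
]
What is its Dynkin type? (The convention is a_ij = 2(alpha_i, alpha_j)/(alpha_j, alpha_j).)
C_4 (sp(8))

The matrix has rank 4 with 2's on the diagonal. Reading the off-diagonal entries as Dynkin edges (a single edge where a_ij = a_ji = -1; a double or triple edge where a_ij * a_ji = 2 or 3), the diagram is a chain of 4 nodes with a double edge at one end; the terminal node there is the unique long simple root (C_4). One simple-root ordering that puts it in standard form is (alpha_4, alpha_1, alpha_3, alpha_2). So the algebra is type C_4, i.e. sp(8).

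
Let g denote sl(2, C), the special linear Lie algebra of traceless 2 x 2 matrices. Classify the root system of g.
This is sl(2), which has dimension 2^2 - 1 = 3 and rank 2 - 1 = 1 (a Cartan subalgebra is the diagonal traceless matrices). In the classification of classical Lie algebras, the special linear algebra sl(n+1) has type A_n; here n = 1, so the Dynkin diagram is a chain of 1 nodes with single edges (A_1). Hence the type is A_1.

type A_1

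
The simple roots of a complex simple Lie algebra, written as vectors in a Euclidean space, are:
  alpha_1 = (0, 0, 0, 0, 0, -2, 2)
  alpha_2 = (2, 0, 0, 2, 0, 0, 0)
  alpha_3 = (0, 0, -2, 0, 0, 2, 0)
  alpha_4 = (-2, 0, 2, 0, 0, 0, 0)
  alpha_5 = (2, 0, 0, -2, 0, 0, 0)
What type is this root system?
Compute the Cartan integers a_ij = 2(alpha_i, alpha_j)/(alpha_j, alpha_j); the resulting 5x5 Cartan matrix is
[[2, 0, -1, 0, 0], [0, 2, 0, -1, 0], [-1, 0, 2, -1, 0], [0, -1, -1, 2, -1], [0, 0, 0, -1, 2]].
All simple roots have the same length, so the diagram is simply laced. The associated Dynkin diagram is a chain of 3 nodes with a fork of two nodes at one end (D_5), so the type is D_5 (the algebra so(10)).

D5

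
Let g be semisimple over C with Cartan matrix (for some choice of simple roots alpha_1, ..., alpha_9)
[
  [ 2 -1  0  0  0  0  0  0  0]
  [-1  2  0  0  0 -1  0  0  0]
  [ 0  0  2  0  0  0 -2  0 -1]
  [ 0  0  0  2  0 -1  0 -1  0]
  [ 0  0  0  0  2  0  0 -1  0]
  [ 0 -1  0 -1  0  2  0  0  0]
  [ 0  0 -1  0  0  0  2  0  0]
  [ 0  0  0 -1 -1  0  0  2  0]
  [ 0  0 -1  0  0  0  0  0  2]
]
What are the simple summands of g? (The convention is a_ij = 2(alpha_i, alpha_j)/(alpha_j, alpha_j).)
The diagram associated to this matrix has two connected components: the simple roots {alpha_1, alpha_2, alpha_4, alpha_5, alpha_6, alpha_8} form a chain of 6 nodes with single edges (A_6), and {alpha_3, alpha_7, alpha_9} form a chain of 3 nodes with a double edge at one end; the terminal node there is the unique short simple root (B_3). A semisimple Lie algebra decomposes uniquely as the direct sum of simple ideals, one per connected component of its Dynkin diagram, so g ≅ A_6 ⊕ B_3 (dimension 48 + 21 = 69).

type A_6 + type B_3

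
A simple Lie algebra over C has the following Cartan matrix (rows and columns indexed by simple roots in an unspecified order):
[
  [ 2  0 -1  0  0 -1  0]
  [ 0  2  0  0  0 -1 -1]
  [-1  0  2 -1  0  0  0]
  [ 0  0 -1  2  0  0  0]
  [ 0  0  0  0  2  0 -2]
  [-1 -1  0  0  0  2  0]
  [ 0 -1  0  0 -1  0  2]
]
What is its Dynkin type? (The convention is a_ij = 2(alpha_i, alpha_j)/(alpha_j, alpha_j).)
The matrix has rank 7 with 2's on the diagonal. Reading the off-diagonal entries as Dynkin edges (a single edge where a_ij = a_ji = -1; a double or triple edge where a_ij * a_ji = 2 or 3), the diagram is a chain of 7 nodes with a double edge at one end; the terminal node there is the unique long simple root (C_7). One simple-root ordering that puts it in standard form is (alpha_4, alpha_3, alpha_1, alpha_6, alpha_2, alpha_7, alpha_5). So the algebra is type C_7, i.e. sp(14).

C7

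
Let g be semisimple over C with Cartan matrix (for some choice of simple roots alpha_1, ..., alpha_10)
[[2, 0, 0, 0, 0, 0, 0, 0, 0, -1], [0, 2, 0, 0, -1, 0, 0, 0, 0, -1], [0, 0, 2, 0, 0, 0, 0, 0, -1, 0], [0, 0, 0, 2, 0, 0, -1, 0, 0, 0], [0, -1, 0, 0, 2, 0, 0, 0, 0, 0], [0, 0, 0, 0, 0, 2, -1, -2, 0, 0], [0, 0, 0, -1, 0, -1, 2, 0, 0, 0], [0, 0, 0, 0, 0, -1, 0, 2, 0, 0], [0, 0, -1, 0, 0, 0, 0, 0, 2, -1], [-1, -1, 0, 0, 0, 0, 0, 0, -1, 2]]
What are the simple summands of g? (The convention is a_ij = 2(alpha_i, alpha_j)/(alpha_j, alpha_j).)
The diagram associated to this matrix has two connected components: the simple roots {alpha_4, alpha_6, alpha_7, alpha_8} form a chain of 4 nodes with a double edge at one end; the terminal node there is the unique short simple root (B_4), and {alpha_1, alpha_2, alpha_3, alpha_5, alpha_9, alpha_10} form a chain of 5 nodes with one extra node attached to the third node from one end (E_6). A semisimple Lie algebra decomposes uniquely as the direct sum of simple ideals, one per connected component of its Dynkin diagram, so g ≅ B_4 ⊕ E_6 (dimension 36 + 78 = 114).

type B_4 + type E_6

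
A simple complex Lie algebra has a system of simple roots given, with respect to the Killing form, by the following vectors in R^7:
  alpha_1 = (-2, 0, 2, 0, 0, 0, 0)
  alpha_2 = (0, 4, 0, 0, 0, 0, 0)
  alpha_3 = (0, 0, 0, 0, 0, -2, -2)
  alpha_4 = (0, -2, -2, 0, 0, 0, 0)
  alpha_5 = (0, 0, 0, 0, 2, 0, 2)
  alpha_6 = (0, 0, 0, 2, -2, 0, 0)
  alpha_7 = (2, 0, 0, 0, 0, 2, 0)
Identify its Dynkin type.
type C_7

Compute the Cartan integers a_ij = 2(alpha_i, alpha_j)/(alpha_j, alpha_j); the resulting 7x7 Cartan matrix is
[[2, 0, 0, -1, 0, 0, -1], [0, 2, 0, -2, 0, 0, 0], [0, 0, 2, 0, -1, 0, -1], [-1, -1, 0, 2, 0, 0, 0], [0, 0, -1, 0, 2, -1, 0], [0, 0, 0, 0, -1, 2, 0], [-1, 0, -1, 0, 0, 0, 2]].
The roots have two lengths (squared-length ratio 2:1); the short ones are alpha_{1,3,4,5,6,7}. The associated Dynkin diagram is a chain of 7 nodes with a double edge at one end; the terminal node there is the unique long simple root (C_7), so the type is C_7 (the algebra sp(14)).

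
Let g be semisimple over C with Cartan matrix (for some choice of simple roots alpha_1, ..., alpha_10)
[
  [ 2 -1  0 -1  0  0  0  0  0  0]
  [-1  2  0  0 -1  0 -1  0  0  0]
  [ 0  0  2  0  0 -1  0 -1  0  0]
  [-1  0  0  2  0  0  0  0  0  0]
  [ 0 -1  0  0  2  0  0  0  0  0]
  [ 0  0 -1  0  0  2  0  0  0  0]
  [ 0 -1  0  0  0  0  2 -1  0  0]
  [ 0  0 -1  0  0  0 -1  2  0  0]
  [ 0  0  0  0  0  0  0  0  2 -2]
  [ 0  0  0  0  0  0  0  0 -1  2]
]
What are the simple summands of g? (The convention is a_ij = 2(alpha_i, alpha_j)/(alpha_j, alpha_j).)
The diagram associated to this matrix has two connected components: the simple roots {alpha_9, alpha_10} form a chain of 2 nodes with a double edge at one end; the terminal node there is the unique short simple root (B_2), and {alpha_1, alpha_2, alpha_3, alpha_4, alpha_5, alpha_6, alpha_7, alpha_8} form a chain of 7 nodes with one extra node attached to the third node from one end (E_8). A semisimple Lie algebra decomposes uniquely as the direct sum of simple ideals, one per connected component of its Dynkin diagram, so g ≅ B_2 ⊕ E_8 (dimension 10 + 248 = 258).

type B_2 + type E_8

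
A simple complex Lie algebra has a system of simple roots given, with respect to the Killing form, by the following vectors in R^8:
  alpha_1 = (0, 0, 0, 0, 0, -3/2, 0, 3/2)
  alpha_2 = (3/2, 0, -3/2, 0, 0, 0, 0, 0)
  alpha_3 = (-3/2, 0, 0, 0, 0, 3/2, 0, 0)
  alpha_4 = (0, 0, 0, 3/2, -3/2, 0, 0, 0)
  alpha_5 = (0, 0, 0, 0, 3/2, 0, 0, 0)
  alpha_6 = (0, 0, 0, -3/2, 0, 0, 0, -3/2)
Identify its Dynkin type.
Compute the Cartan integers a_ij = 2(alpha_i, alpha_j)/(alpha_j, alpha_j); the resulting 6x6 Cartan matrix is
[[2, 0, -1, 0, 0, -1], [0, 2, -1, 0, 0, 0], [-1, -1, 2, 0, 0, 0], [0, 0, 0, 2, -2, -1], [0, 0, 0, -1, 2, 0], [-1, 0, 0, -1, 0, 2]].
The roots have two lengths (squared-length ratio 2:1); the short ones are alpha_{5}. The associated Dynkin diagram is a chain of 6 nodes with a double edge at one end; the terminal node there is the unique short simple root (B_6), so the type is B_6 (the algebra so(13)).

B_6 (so(13))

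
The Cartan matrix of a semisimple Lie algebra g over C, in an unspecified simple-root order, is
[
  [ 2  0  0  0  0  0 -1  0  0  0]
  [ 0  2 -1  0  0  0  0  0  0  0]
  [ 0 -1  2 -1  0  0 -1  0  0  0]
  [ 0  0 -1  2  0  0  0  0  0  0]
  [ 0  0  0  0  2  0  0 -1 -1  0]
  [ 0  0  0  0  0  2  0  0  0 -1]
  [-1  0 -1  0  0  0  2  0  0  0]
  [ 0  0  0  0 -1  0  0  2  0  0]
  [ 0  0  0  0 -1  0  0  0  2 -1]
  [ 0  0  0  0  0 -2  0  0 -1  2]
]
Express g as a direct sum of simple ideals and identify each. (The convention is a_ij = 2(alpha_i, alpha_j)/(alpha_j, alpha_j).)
The diagram associated to this matrix has two connected components: the simple roots {alpha_5, alpha_6, alpha_8, alpha_9, alpha_10} form a chain of 5 nodes with a double edge at one end; the terminal node there is the unique short simple root (B_5), and {alpha_1, alpha_2, alpha_3, alpha_4, alpha_7} form a chain of 3 nodes with a fork of two nodes at one end (D_5). A semisimple Lie algebra decomposes uniquely as the direct sum of simple ideals, one per connected component of its Dynkin diagram, so g ≅ B_5 ⊕ D_5 (dimension 55 + 45 = 100).

B_5 + D_5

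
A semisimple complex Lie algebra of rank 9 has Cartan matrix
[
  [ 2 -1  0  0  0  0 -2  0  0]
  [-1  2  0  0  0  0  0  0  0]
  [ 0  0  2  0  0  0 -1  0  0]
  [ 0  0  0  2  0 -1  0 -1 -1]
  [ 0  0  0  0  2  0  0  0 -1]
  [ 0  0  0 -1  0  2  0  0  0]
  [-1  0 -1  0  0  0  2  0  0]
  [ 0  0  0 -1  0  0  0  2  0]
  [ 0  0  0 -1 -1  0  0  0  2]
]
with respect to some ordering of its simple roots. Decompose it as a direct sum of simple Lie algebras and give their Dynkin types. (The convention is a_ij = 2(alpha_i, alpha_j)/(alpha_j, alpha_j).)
The diagram associated to this matrix has two connected components: the simple roots {alpha_4, alpha_5, alpha_6, alpha_8, alpha_9} form a chain of 3 nodes with a fork of two nodes at one end (D_5), and {alpha_1, alpha_2, alpha_3, alpha_7} form a chain of 4 nodes with a double edge between the middle two (F_4). A semisimple Lie algebra decomposes uniquely as the direct sum of simple ideals, one per connected component of its Dynkin diagram, so g ≅ D_5 ⊕ F_4 (dimension 45 + 52 = 97).

D_5 + F_4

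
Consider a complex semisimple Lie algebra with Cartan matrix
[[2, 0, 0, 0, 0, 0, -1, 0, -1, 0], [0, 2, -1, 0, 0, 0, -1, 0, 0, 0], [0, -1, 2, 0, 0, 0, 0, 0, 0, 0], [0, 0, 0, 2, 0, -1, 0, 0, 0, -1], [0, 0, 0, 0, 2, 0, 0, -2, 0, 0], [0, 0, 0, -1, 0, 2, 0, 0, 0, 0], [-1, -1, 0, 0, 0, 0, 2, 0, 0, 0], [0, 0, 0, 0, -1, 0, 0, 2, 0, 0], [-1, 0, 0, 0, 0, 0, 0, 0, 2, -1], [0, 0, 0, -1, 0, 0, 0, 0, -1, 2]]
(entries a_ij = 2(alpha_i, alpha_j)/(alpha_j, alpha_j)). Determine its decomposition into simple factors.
A_8 (sl(9)) ⊕ B_2 (so(5))

The diagram associated to this matrix has two connected components: the simple roots {alpha_1, alpha_2, alpha_3, alpha_4, alpha_6, alpha_7, alpha_9, alpha_10} form a chain of 8 nodes with single edges (A_8), and {alpha_5, alpha_8} form a chain of 2 nodes with a double edge at one end; the terminal node there is the unique short simple root (B_2). A semisimple Lie algebra decomposes uniquely as the direct sum of simple ideals, one per connected component of its Dynkin diagram, so g ≅ A_8 ⊕ B_2 (dimension 80 + 10 = 90).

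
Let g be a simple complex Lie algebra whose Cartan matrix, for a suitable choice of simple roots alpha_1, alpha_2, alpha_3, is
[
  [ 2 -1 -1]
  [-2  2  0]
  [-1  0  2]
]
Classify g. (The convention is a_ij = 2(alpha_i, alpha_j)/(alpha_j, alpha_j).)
C_3 (sp(6))

The matrix has rank 3 with 2's on the diagonal. Reading the off-diagonal entries as Dynkin edges (a single edge where a_ij = a_ji = -1; a double or triple edge where a_ij * a_ji = 2 or 3), the diagram is a chain of 3 nodes with a double edge at one end; the terminal node there is the unique long simple root (C_3). One simple-root ordering that puts it in standard form is (alpha_3, alpha_1, alpha_2). So the algebra is type C_3, i.e. sp(6).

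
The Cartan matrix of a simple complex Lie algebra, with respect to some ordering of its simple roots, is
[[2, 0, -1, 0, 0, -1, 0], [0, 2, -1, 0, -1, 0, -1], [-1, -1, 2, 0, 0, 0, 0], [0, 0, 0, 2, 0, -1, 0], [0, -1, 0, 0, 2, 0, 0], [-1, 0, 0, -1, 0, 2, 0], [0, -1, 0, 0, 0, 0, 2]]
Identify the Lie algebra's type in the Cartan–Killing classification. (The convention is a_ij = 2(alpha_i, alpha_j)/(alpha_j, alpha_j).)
The matrix has rank 7 with 2's on the diagonal. Reading the off-diagonal entries as Dynkin edges (a single edge where a_ij = a_ji = -1; a double or triple edge where a_ij * a_ji = 2 or 3), the diagram is a chain of 5 nodes with a fork of two nodes at one end (D_7). One simple-root ordering that puts it in standard form is (alpha_4, alpha_6, alpha_1, alpha_3, alpha_2, alpha_7, alpha_5). So the algebra is type D_7, i.e. so(14).

D7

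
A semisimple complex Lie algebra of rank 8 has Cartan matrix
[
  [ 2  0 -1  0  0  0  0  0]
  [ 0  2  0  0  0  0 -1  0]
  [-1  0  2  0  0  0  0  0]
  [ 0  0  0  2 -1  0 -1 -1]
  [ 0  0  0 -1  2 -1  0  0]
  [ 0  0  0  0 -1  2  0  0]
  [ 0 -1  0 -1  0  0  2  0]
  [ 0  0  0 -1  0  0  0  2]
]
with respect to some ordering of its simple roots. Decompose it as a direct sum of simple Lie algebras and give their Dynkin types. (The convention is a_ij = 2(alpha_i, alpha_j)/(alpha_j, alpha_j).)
The diagram associated to this matrix has two connected components: the simple roots {alpha_1, alpha_3} form a chain of 2 nodes with single edges (A_2), and {alpha_2, alpha_4, alpha_5, alpha_6, alpha_7, alpha_8} form a chain of 5 nodes with one extra node attached to the third node from one end (E_6). A semisimple Lie algebra decomposes uniquely as the direct sum of simple ideals, one per connected component of its Dynkin diagram, so g ≅ A_2 ⊕ E_6 (dimension 8 + 78 = 86).

type A_2 + type E_6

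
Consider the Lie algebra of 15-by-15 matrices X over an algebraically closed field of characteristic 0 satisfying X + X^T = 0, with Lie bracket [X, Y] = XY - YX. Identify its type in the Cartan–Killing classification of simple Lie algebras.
B7

This is so(15) with 15 odd, which has dimension 15(15-1)/2 = 105 and rank (15-1)/2 = 7. In the classification of classical Lie algebras, the orthogonal algebra so(2n+1) in an odd number of variables has type B_n; here n = 7, so the Dynkin diagram is a chain of 7 nodes with a double edge at one end; the terminal node there is the unique short simple root (B_7). Hence the type is B_7.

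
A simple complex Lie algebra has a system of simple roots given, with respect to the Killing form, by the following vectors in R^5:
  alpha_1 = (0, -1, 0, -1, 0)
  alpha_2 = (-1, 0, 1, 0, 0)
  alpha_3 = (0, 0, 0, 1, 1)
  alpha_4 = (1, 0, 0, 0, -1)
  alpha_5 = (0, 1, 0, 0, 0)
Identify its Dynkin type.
B5

Compute the Cartan integers a_ij = 2(alpha_i, alpha_j)/(alpha_j, alpha_j); the resulting 5x5 Cartan matrix is
[[2, 0, -1, 0, -2], [0, 2, 0, -1, 0], [-1, 0, 2, -1, 0], [0, -1, -1, 2, 0], [-1, 0, 0, 0, 2]].
The roots have two lengths (squared-length ratio 2:1); the short ones are alpha_{5}. The associated Dynkin diagram is a chain of 5 nodes with a double edge at one end; the terminal node there is the unique short simple root (B_5), so the type is B_5 (the algebra so(11)).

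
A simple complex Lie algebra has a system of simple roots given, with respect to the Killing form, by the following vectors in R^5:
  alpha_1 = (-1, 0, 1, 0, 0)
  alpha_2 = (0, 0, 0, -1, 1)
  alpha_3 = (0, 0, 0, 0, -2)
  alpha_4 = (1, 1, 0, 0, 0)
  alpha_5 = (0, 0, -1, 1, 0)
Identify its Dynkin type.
Compute the Cartan integers a_ij = 2(alpha_i, alpha_j)/(alpha_j, alpha_j); the resulting 5x5 Cartan matrix is
[[2, 0, 0, -1, -1], [0, 2, -1, 0, -1], [0, -2, 2, 0, 0], [-1, 0, 0, 2, 0], [-1, -1, 0, 0, 2]].
The roots have two lengths (squared-length ratio 2:1); the short ones are alpha_{1,2,4,5}. The associated Dynkin diagram is a chain of 5 nodes with a double edge at one end; the terminal node there is the unique long simple root (C_5), so the type is C_5 (the algebra sp(10)).

C5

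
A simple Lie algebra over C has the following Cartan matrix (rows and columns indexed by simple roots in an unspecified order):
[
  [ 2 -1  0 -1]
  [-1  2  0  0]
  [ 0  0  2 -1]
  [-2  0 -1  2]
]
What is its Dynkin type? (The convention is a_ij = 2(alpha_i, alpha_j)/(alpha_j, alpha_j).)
The matrix has rank 4 with 2's on the diagonal. Reading the off-diagonal entries as Dynkin edges (a single edge where a_ij = a_ji = -1; a double or triple edge where a_ij * a_ji = 2 or 3), the diagram is a chain of 4 nodes with a double edge between the middle two (F_4). One simple-root ordering that puts it in standard form is (alpha_3, alpha_4, alpha_1, alpha_2). So the algebra is type F_4.

F4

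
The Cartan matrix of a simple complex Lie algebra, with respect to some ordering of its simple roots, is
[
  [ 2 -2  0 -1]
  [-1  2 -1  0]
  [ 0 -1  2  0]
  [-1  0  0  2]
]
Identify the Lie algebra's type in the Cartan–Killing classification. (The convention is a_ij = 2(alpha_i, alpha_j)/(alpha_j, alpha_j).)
F_4

The matrix has rank 4 with 2's on the diagonal. Reading the off-diagonal entries as Dynkin edges (a single edge where a_ij = a_ji = -1; a double or triple edge where a_ij * a_ji = 2 or 3), the diagram is a chain of 4 nodes with a double edge between the middle two (F_4). One simple-root ordering that puts it in standard form is (alpha_4, alpha_1, alpha_2, alpha_3). So the algebra is type F_4.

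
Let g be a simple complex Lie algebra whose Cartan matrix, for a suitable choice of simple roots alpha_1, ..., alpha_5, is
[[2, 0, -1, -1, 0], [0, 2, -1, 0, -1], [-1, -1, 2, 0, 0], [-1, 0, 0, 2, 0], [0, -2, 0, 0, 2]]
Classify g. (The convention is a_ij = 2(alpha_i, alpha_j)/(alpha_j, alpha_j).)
C_5 (sp(10))

The matrix has rank 5 with 2's on the diagonal. Reading the off-diagonal entries as Dynkin edges (a single edge where a_ij = a_ji = -1; a double or triple edge where a_ij * a_ji = 2 or 3), the diagram is a chain of 5 nodes with a double edge at one end; the terminal node there is the unique long simple root (C_5). One simple-root ordering that puts it in standard form is (alpha_4, alpha_1, alpha_3, alpha_2, alpha_5). So the algebra is type C_5, i.e. sp(10).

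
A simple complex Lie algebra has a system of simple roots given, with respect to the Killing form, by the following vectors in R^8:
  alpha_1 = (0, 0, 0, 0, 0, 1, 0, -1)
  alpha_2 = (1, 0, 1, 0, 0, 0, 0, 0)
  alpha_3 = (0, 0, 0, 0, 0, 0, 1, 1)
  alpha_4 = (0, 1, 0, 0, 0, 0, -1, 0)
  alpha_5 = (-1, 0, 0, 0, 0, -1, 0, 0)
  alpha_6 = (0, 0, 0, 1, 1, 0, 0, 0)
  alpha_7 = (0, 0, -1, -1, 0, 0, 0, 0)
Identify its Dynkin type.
A_7

Compute the Cartan integers a_ij = 2(alpha_i, alpha_j)/(alpha_j, alpha_j); the resulting 7x7 Cartan matrix is
[[2, 0, -1, 0, -1, 0, 0], [0, 2, 0, 0, -1, 0, -1], [-1, 0, 2, -1, 0, 0, 0], [0, 0, -1, 2, 0, 0, 0], [-1, -1, 0, 0, 2, 0, 0], [0, 0, 0, 0, 0, 2, -1], [0, -1, 0, 0, 0, -1, 2]].
All simple roots have the same length, so the diagram is simply laced. The associated Dynkin diagram is a chain of 7 nodes with single edges (A_7), so the type is A_7 (the algebra sl(8)).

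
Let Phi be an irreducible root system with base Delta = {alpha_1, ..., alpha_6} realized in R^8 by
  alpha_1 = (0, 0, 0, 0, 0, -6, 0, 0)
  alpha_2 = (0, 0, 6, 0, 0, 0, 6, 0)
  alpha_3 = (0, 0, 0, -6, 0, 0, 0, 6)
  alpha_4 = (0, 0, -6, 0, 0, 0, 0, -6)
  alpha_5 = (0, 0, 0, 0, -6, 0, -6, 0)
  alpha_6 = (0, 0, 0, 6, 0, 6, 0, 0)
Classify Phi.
B6

Compute the Cartan integers a_ij = 2(alpha_i, alpha_j)/(alpha_j, alpha_j); the resulting 6x6 Cartan matrix is
[[2, 0, 0, 0, 0, -1], [0, 2, 0, -1, -1, 0], [0, 0, 2, -1, 0, -1], [0, -1, -1, 2, 0, 0], [0, -1, 0, 0, 2, 0], [-2, 0, -1, 0, 0, 2]].
The roots have two lengths (squared-length ratio 2:1); the short ones are alpha_{1}. The associated Dynkin diagram is a chain of 6 nodes with a double edge at one end; the terminal node there is the unique short simple root (B_6), so the type is B_6 (the algebra so(13)).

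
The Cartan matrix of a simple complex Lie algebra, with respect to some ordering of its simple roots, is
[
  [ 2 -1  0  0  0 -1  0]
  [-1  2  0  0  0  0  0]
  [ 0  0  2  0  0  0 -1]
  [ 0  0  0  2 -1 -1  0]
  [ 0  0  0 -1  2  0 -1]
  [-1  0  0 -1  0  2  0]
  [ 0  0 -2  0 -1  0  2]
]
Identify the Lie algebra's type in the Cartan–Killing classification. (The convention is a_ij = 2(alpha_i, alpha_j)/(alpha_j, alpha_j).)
The matrix has rank 7 with 2's on the diagonal. Reading the off-diagonal entries as Dynkin edges (a single edge where a_ij = a_ji = -1; a double or triple edge where a_ij * a_ji = 2 or 3), the diagram is a chain of 7 nodes with a double edge at one end; the terminal node there is the unique short simple root (B_7). One simple-root ordering that puts it in standard form is (alpha_2, alpha_1, alpha_6, alpha_4, alpha_5, alpha_7, alpha_3). So the algebra is type B_7, i.e. so(15).

B_7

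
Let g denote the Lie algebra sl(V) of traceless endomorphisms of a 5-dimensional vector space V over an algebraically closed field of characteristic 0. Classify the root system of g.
A_4 (sl(5))

This is sl(5), which has dimension 5^2 - 1 = 24 and rank 5 - 1 = 4 (a Cartan subalgebra is the diagonal traceless matrices). In the classification of classical Lie algebras, the special linear algebra sl(n+1) has type A_n; here n = 4, so the Dynkin diagram is a chain of 4 nodes with single edges (A_4). Hence the type is A_4.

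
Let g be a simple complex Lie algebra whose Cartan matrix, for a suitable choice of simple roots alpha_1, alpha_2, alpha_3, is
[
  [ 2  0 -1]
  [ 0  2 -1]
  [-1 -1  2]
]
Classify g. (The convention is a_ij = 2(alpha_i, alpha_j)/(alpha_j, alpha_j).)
A_3 (sl(4))

The matrix has rank 3 with 2's on the diagonal. Reading the off-diagonal entries as Dynkin edges (a single edge where a_ij = a_ji = -1; a double or triple edge where a_ij * a_ji = 2 or 3), the diagram is a chain of 3 nodes with single edges (A_3). One simple-root ordering that puts it in standard form is (alpha_2, alpha_3, alpha_1). So the algebra is type A_3, i.e. sl(4).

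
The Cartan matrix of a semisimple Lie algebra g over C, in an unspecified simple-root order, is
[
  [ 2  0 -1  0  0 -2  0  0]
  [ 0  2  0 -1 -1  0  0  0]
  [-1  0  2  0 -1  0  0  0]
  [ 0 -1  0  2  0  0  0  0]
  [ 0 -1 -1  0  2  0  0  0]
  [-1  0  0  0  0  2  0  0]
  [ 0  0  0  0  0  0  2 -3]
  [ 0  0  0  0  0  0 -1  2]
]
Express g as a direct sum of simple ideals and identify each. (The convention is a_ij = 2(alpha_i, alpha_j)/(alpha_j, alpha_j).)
type B_6 + type G_2

The diagram associated to this matrix has two connected components: the simple roots {alpha_1, alpha_2, alpha_3, alpha_4, alpha_5, alpha_6} form a chain of 6 nodes with a double edge at one end; the terminal node there is the unique short simple root (B_6), and {alpha_7, alpha_8} form two nodes joined by a triple edge (G_2). A semisimple Lie algebra decomposes uniquely as the direct sum of simple ideals, one per connected component of its Dynkin diagram, so g ≅ B_6 ⊕ G_2 (dimension 78 + 14 = 92).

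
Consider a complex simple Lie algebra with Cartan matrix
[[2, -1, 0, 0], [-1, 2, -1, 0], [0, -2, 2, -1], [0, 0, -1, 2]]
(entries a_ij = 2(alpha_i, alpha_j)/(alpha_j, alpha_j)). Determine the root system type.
F_4

The matrix has rank 4 with 2's on the diagonal. Reading the off-diagonal entries as Dynkin edges (a single edge where a_ij = a_ji = -1; a double or triple edge where a_ij * a_ji = 2 or 3), the diagram is a chain of 4 nodes with a double edge between the middle two (F_4). One simple-root ordering that puts it in standard form is (alpha_4, alpha_3, alpha_2, alpha_1). So the algebra is type F_4.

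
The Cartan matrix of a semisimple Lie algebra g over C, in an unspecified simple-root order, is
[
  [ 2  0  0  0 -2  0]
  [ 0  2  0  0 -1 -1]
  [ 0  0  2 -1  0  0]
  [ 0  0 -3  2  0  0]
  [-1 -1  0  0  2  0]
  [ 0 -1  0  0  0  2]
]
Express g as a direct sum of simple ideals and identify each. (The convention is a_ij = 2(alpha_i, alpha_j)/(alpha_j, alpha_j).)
C_4 ⊕ G_2

The diagram associated to this matrix has two connected components: the simple roots {alpha_1, alpha_2, alpha_5, alpha_6} form a chain of 4 nodes with a double edge at one end; the terminal node there is the unique long simple root (C_4), and {alpha_3, alpha_4} form two nodes joined by a triple edge (G_2). A semisimple Lie algebra decomposes uniquely as the direct sum of simple ideals, one per connected component of its Dynkin diagram, so g ≅ C_4 ⊕ G_2 (dimension 36 + 14 = 50).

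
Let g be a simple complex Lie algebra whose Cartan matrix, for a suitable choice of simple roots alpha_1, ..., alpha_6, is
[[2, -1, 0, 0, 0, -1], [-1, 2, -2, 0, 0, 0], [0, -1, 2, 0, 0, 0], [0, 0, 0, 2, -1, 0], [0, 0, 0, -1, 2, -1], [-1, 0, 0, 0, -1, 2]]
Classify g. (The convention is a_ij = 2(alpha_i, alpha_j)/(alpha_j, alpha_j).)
B6

The matrix has rank 6 with 2's on the diagonal. Reading the off-diagonal entries as Dynkin edges (a single edge where a_ij = a_ji = -1; a double or triple edge where a_ij * a_ji = 2 or 3), the diagram is a chain of 6 nodes with a double edge at one end; the terminal node there is the unique short simple root (B_6). One simple-root ordering that puts it in standard form is (alpha_4, alpha_5, alpha_6, alpha_1, alpha_2, alpha_3). So the algebra is type B_6, i.e. so(13).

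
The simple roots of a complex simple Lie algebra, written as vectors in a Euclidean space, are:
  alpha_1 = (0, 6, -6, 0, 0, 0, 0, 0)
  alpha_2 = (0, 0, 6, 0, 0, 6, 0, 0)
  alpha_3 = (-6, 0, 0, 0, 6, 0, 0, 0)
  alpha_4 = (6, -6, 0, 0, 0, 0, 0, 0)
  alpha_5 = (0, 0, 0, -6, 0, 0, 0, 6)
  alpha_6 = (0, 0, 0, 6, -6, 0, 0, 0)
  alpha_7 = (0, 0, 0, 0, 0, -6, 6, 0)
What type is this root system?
Compute the Cartan integers a_ij = 2(alpha_i, alpha_j)/(alpha_j, alpha_j); the resulting 7x7 Cartan matrix is
[[2, -1, 0, -1, 0, 0, 0], [-1, 2, 0, 0, 0, 0, -1], [0, 0, 2, -1, 0, -1, 0], [-1, 0, -1, 2, 0, 0, 0], [0, 0, 0, 0, 2, -1, 0], [0, 0, -1, 0, -1, 2, 0], [0, -1, 0, 0, 0, 0, 2]].
All simple roots have the same length, so the diagram is simply laced. The associated Dynkin diagram is a chain of 7 nodes with single edges (A_7), so the type is A_7 (the algebra sl(8)).

A_7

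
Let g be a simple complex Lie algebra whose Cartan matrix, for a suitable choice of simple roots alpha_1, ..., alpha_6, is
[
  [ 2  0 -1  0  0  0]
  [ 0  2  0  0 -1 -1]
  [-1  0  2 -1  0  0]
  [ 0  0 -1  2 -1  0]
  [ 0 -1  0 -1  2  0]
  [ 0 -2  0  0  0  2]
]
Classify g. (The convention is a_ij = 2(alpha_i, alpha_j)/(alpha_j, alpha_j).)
The matrix has rank 6 with 2's on the diagonal. Reading the off-diagonal entries as Dynkin edges (a single edge where a_ij = a_ji = -1; a double or triple edge where a_ij * a_ji = 2 or 3), the diagram is a chain of 6 nodes with a double edge at one end; the terminal node there is the unique long simple root (C_6). One simple-root ordering that puts it in standard form is (alpha_1, alpha_3, alpha_4, alpha_5, alpha_2, alpha_6). So the algebra is type C_6, i.e. sp(12).

C6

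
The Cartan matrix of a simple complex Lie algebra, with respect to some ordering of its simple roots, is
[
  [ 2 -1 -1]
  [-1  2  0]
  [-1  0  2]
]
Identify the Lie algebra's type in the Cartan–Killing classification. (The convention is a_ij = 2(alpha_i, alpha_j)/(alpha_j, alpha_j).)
The matrix has rank 3 with 2's on the diagonal. Reading the off-diagonal entries as Dynkin edges (a single edge where a_ij = a_ji = -1; a double or triple edge where a_ij * a_ji = 2 or 3), the diagram is a chain of 3 nodes with single edges (A_3). One simple-root ordering that puts it in standard form is (alpha_2, alpha_1, alpha_3). So the algebra is type A_3, i.e. sl(4).

A_3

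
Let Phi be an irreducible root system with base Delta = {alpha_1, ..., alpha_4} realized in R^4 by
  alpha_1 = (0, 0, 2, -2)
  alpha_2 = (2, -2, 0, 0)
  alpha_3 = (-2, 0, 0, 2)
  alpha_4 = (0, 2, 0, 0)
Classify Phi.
Compute the Cartan integers a_ij = 2(alpha_i, alpha_j)/(alpha_j, alpha_j); the resulting 4x4 Cartan matrix is
[[2, 0, -1, 0], [0, 2, -1, -2], [-1, -1, 2, 0], [0, -1, 0, 2]].
The roots have two lengths (squared-length ratio 2:1); the short ones are alpha_{4}. The associated Dynkin diagram is a chain of 4 nodes with a double edge at one end; the terminal node there is the unique short simple root (B_4), so the type is B_4 (the algebra so(9)).

B4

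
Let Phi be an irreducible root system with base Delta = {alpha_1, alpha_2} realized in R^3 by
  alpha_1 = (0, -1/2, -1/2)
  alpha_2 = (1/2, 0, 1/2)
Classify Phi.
A2

Compute the Cartan integers a_ij = 2(alpha_i, alpha_j)/(alpha_j, alpha_j); the resulting 2x2 Cartan matrix is
[[2, -1], [-1, 2]].
All simple roots have the same length, so the diagram is simply laced. The associated Dynkin diagram is a chain of 2 nodes with single edges (A_2), so the type is A_2 (the algebra sl(3)).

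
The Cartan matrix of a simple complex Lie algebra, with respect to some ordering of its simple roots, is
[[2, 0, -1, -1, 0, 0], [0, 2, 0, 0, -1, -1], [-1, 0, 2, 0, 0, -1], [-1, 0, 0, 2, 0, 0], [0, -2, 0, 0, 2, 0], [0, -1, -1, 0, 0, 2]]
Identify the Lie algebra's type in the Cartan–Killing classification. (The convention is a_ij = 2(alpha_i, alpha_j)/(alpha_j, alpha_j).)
C_6

The matrix has rank 6 with 2's on the diagonal. Reading the off-diagonal entries as Dynkin edges (a single edge where a_ij = a_ji = -1; a double or triple edge where a_ij * a_ji = 2 or 3), the diagram is a chain of 6 nodes with a double edge at one end; the terminal node there is the unique long simple root (C_6). One simple-root ordering that puts it in standard form is (alpha_4, alpha_1, alpha_3, alpha_6, alpha_2, alpha_5). So the algebra is type C_6, i.e. sp(12).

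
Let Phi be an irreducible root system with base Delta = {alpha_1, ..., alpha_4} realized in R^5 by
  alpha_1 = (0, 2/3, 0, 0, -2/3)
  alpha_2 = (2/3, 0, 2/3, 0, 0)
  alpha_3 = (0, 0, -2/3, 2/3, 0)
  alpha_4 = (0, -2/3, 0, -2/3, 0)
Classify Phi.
Compute the Cartan integers a_ij = 2(alpha_i, alpha_j)/(alpha_j, alpha_j); the resulting 4x4 Cartan matrix is
[[2, 0, 0, -1], [0, 2, -1, 0], [0, -1, 2, -1], [-1, 0, -1, 2]].
All simple roots have the same length, so the diagram is simply laced. The associated Dynkin diagram is a chain of 4 nodes with single edges (A_4), so the type is A_4 (the algebra sl(5)).

A_4 (sl(5))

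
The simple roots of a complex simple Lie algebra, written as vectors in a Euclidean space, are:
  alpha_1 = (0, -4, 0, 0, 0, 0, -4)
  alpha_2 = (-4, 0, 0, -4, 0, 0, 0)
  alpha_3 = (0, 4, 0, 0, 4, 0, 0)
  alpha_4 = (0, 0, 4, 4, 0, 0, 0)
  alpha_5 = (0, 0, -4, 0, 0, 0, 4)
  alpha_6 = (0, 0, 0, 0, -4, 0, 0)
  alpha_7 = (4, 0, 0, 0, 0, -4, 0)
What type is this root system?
Compute the Cartan integers a_ij = 2(alpha_i, alpha_j)/(alpha_j, alpha_j); the resulting 7x7 Cartan matrix is
[[2, 0, -1, 0, -1, 0, 0], [0, 2, 0, -1, 0, 0, -1], [-1, 0, 2, 0, 0, -2, 0], [0, -1, 0, 2, -1, 0, 0], [-1, 0, 0, -1, 2, 0, 0], [0, 0, -1, 0, 0, 2, 0], [0, -1, 0, 0, 0, 0, 2]].
The roots have two lengths (squared-length ratio 2:1); the short ones are alpha_{6}. The associated Dynkin diagram is a chain of 7 nodes with a double edge at one end; the terminal node there is the unique short simple root (B_7), so the type is B_7 (the algebra so(15)).

B_7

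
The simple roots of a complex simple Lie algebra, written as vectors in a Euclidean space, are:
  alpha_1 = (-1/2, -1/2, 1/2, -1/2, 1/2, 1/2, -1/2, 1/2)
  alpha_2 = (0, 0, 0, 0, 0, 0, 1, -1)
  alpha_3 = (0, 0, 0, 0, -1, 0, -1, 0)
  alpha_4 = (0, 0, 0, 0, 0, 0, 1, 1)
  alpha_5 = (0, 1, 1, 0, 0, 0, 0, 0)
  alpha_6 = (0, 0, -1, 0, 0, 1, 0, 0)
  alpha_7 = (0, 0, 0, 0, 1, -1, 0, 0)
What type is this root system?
Compute the Cartan integers a_ij = 2(alpha_i, alpha_j)/(alpha_j, alpha_j); the resulting 7x7 Cartan matrix is
[[2, -1, 0, 0, 0, 0, 0], [-1, 2, -1, 0, 0, 0, 0], [0, -1, 2, -1, 0, 0, -1], [0, 0, -1, 2, 0, 0, 0], [0, 0, 0, 0, 2, -1, 0], [0, 0, 0, 0, -1, 2, -1], [0, 0, -1, 0, 0, -1, 2]].
All simple roots have the same length, so the diagram is simply laced. The associated Dynkin diagram is a chain of 6 nodes with one extra node attached to the third node from one end (E_7), so the type is E_7.

E_7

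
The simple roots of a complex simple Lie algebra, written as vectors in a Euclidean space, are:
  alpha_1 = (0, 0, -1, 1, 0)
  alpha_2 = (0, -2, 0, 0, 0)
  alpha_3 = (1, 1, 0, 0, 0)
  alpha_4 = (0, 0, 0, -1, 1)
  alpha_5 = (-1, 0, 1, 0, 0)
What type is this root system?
C5

Compute the Cartan integers a_ij = 2(alpha_i, alpha_j)/(alpha_j, alpha_j); the resulting 5x5 Cartan matrix is
[[2, 0, 0, -1, -1], [0, 2, -2, 0, 0], [0, -1, 2, 0, -1], [-1, 0, 0, 2, 0], [-1, 0, -1, 0, 2]].
The roots have two lengths (squared-length ratio 2:1); the short ones are alpha_{1,3,4,5}. The associated Dynkin diagram is a chain of 5 nodes with a double edge at one end; the terminal node there is the unique long simple root (C_5), so the type is C_5 (the algebra sp(10)).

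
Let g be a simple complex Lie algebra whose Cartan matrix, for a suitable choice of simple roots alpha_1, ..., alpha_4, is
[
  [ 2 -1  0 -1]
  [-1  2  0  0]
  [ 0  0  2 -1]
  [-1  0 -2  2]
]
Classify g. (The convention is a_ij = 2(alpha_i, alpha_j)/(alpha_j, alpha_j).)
The matrix has rank 4 with 2's on the diagonal. Reading the off-diagonal entries as Dynkin edges (a single edge where a_ij = a_ji = -1; a double or triple edge where a_ij * a_ji = 2 or 3), the diagram is a chain of 4 nodes with a double edge at one end; the terminal node there is the unique short simple root (B_4). One simple-root ordering that puts it in standard form is (alpha_2, alpha_1, alpha_4, alpha_3). So the algebra is type B_4, i.e. so(9).

B_4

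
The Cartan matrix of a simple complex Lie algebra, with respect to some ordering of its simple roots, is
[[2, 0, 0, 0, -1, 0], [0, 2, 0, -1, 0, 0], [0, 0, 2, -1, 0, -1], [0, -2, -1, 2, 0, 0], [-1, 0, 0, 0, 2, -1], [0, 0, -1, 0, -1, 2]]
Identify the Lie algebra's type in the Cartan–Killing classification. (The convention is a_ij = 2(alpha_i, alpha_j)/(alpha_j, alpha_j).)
type B_6

The matrix has rank 6 with 2's on the diagonal. Reading the off-diagonal entries as Dynkin edges (a single edge where a_ij = a_ji = -1; a double or triple edge where a_ij * a_ji = 2 or 3), the diagram is a chain of 6 nodes with a double edge at one end; the terminal node there is the unique short simple root (B_6). One simple-root ordering that puts it in standard form is (alpha_1, alpha_5, alpha_6, alpha_3, alpha_4, alpha_2). So the algebra is type B_6, i.e. so(13).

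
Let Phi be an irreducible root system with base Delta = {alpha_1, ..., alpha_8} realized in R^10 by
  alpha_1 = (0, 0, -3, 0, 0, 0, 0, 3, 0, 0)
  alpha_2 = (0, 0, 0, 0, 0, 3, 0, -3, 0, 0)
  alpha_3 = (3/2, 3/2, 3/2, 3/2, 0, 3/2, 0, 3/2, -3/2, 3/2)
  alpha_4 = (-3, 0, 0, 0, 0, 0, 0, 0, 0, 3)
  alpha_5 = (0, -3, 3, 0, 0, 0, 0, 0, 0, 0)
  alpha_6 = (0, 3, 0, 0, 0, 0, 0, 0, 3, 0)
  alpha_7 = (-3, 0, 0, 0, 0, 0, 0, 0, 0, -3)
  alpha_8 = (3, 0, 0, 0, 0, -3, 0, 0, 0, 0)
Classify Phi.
E_8

Compute the Cartan integers a_ij = 2(alpha_i, alpha_j)/(alpha_j, alpha_j); the resulting 8x8 Cartan matrix is
[[2, -1, 0, 0, -1, 0, 0, 0], [-1, 2, 0, 0, 0, 0, 0, -1], [0, 0, 2, 0, 0, 0, -1, 0], [0, 0, 0, 2, 0, 0, 0, -1], [-1, 0, 0, 0, 2, -1, 0, 0], [0, 0, 0, 0, -1, 2, 0, 0], [0, 0, -1, 0, 0, 0, 2, -1], [0, -1, 0, -1, 0, 0, -1, 2]].
All simple roots have the same length, so the diagram is simply laced. The associated Dynkin diagram is a chain of 7 nodes with one extra node attached to the third node from one end (E_8), so the type is E_8.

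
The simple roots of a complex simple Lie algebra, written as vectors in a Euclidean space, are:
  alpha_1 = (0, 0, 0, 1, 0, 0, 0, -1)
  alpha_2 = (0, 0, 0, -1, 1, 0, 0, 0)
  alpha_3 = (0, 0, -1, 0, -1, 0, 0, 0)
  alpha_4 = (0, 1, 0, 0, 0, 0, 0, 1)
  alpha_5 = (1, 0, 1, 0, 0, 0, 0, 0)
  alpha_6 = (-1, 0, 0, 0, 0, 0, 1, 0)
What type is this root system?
Compute the Cartan integers a_ij = 2(alpha_i, alpha_j)/(alpha_j, alpha_j); the resulting 6x6 Cartan matrix is
[[2, -1, 0, -1, 0, 0], [-1, 2, -1, 0, 0, 0], [0, -1, 2, 0, -1, 0], [-1, 0, 0, 2, 0, 0], [0, 0, -1, 0, 2, -1], [0, 0, 0, 0, -1, 2]].
All simple roots have the same length, so the diagram is simply laced. The associated Dynkin diagram is a chain of 6 nodes with single edges (A_6), so the type is A_6 (the algebra sl(7)).

A_6 (sl(7))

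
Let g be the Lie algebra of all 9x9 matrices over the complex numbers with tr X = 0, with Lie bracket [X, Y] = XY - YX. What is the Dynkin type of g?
type A_8

This is sl(9), which has dimension 9^2 - 1 = 80 and rank 9 - 1 = 8 (a Cartan subalgebra is the diagonal traceless matrices). In the classification of classical Lie algebras, the special linear algebra sl(n+1) has type A_n; here n = 8, so the Dynkin diagram is a chain of 8 nodes with single edges (A_8). Hence the type is A_8.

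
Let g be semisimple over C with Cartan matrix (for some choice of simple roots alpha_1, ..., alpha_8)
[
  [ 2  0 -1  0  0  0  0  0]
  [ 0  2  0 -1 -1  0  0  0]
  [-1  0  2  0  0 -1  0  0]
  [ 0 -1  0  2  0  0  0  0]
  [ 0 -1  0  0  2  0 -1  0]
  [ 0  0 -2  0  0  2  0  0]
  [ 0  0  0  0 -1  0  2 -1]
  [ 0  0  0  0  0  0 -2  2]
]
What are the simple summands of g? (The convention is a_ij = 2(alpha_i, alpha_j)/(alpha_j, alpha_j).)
type C_3 ⊕ type C_5

The diagram associated to this matrix has two connected components: the simple roots {alpha_1, alpha_3, alpha_6} form a chain of 3 nodes with a double edge at one end; the terminal node there is the unique long simple root (C_3), and {alpha_2, alpha_4, alpha_5, alpha_7, alpha_8} form a chain of 5 nodes with a double edge at one end; the terminal node there is the unique long simple root (C_5). A semisimple Lie algebra decomposes uniquely as the direct sum of simple ideals, one per connected component of its Dynkin diagram, so g ≅ C_3 ⊕ C_5 (dimension 21 + 55 = 76).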